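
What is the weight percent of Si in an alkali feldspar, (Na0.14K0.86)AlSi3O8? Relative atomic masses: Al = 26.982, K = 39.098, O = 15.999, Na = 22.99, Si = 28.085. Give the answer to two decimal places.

30.52 weight percent

Formula mass = 0.14·22.99 + 0.86·39.098 + 1·26.982 + 3·28.085 + 8·15.999 = 276.072 g/mol, of which 84.255 g is Si.
So Si makes up 84.255/276.072 = 0.3052 of the mass, i.e. 30.52%.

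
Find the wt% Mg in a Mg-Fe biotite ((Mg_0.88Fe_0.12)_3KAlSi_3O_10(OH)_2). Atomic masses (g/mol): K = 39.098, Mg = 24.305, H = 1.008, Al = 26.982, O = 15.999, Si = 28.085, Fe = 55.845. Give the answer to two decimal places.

14.97 weight percent

M((Mg_0.88Fe_0.12)_3KAlSi_3O_10(OH)_2) = 428.608 g/mol.
Mg contributes 2.64 × 24.305 = 64.165 g per mole.
64.165/428.608 = 0.1497 → 14.97%.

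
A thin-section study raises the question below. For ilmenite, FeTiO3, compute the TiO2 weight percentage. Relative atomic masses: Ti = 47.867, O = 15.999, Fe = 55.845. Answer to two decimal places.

52.64 wt%

Formula mass = 151.709 g/mol.
1 Ti → 1.0000 mol TiO2 per formula unit; M(TiO2) = 79.865, so TiO2 mass = 79.865 g.
79.865/151.709 × 100 = 52.64 wt%.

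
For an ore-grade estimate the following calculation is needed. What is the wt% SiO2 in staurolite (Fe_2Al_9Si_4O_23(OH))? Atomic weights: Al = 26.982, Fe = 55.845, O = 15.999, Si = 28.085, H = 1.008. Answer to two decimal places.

M(Fe_2Al_9Si_4O_23(OH)) = 851.852 g/mol; M(SiO2) = 60.083 g/mol.
Moles SiO2 per formula unit = 4 Si ÷ 1 = 4.0000.
SiO2 fraction = (4.0000 × 60.083) / 851.852 = 240.332/851.852 = 0.2821.

28.21 wt%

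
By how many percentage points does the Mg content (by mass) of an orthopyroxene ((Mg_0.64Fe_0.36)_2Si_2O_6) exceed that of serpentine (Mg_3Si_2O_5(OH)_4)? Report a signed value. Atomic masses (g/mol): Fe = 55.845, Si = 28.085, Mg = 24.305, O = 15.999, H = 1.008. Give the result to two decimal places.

Mg in (Mg_0.64Fe_0.36)_2Si_2O_6: molar mass 223.483 g/mol; 1.28×24.305 = 31.110 g → 13.92 wt%.
Mg in Mg_3Si_2O_5(OH)_4: molar mass 277.108 g/mol; 3×24.305 = 72.915 g → 26.31 wt%.
Difference = 13.92 − 26.31 = -12.39 percentage points.

-12.39 percentage points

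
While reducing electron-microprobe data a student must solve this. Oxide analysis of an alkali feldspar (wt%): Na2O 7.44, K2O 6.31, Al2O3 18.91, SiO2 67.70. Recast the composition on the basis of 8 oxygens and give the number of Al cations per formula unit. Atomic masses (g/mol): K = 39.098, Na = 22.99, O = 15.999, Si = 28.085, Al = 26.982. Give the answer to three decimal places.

Na2O: 7.44/61.979 = 0.12004 mol → 0.24008 mol Na, 0.12004 mol O.
K2O: 6.31/94.195 = 0.06699 mol → 0.13398 mol K, 0.06699 mol O.
Al2O3: 18.91/101.961 = 0.18546 mol → 0.37092 mol Al, 0.55638 mol O.
SiO2: 67.70/60.083 = 1.12677 mol → 1.12677 mol Si, 2.25354 mol O.
Total oxygen = 2.99695 mol. Normalization factor = 8/2.99695 = 2.66938.
Al per 8 O = 0.37092 × 2.66938 = 0.990.

0.990 Al apfu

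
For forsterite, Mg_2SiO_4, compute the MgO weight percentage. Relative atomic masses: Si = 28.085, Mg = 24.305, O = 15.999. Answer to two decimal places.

57.29 wt%

Molar mass of Mg_2SiO_4 = 2·24.305 + 1·28.085 + 4·15.999 = 140.691 g/mol.
Each formula unit contains 2 Mg, equivalent to 2/1 = 2.0000 mol MgO.
M(MgO) = 1×24.305 + 1×15.999 = 40.304 g/mol.
Mass of MgO per formula unit = 2.0000 × 40.304 = 80.608 g.
MgO wt% = 80.608 / 140.691 × 100 = 57.29%.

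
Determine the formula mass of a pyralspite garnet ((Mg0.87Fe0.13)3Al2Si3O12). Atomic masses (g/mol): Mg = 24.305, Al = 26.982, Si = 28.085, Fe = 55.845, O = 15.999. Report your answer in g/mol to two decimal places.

The formula mass is the sum 2.61*24.305 + 0.39*55.845 + 2*26.982 + 3*28.085 + 12*15.999.

415.42 g/mol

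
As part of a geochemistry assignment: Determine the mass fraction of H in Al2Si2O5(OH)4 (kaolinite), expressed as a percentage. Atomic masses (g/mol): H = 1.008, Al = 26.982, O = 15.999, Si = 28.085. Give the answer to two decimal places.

1.56 mass %

Formula mass = 2*26.982 + 2*28.085 + 9*15.999 + 4*1.008 = 258.157 g/mol, of which 4.032 g is H.
So H makes up 4.032/258.157 = 0.0156 of the mass, i.e. 1.56%.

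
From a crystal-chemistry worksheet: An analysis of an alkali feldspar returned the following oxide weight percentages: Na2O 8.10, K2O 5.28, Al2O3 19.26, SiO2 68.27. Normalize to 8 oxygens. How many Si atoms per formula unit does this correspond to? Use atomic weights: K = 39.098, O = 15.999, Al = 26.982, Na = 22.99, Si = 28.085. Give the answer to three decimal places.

3.004 Si apfu

Na2O (M=61.979): mol = 0.13069; Na = 0.26138, O = 0.13069.
K2O (M=94.195): mol = 0.05605; K = 0.11210, O = 0.05605.
Al2O3 (M=101.961): mol = 0.18890; Al = 0.37780, O = 0.56670.
SiO2 (M=60.083): mol = 1.13626; Si = 1.13626, O = 2.27252.
ΣO = 3.02596; factor = 8/ΣO = 2.64379.
Si apfu = 1.13626 × 2.64379 = 3.004.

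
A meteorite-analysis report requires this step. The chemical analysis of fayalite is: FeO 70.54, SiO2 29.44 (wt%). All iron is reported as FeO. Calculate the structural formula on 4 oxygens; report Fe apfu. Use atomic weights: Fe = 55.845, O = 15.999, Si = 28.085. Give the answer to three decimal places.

2.002 Fe apfu

FeO: 70.54/71.844 = 0.98185 mol → 0.98185 mol Fe, 0.98185 mol O.
SiO2: 29.44/60.083 = 0.48999 mol → 0.48999 mol Si, 0.97998 mol O.
Total oxygen = 1.96183 mol. Normalization factor = 4/1.96183 = 2.03891.
Fe per 4 O = 0.98185 × 2.03891 = 2.002.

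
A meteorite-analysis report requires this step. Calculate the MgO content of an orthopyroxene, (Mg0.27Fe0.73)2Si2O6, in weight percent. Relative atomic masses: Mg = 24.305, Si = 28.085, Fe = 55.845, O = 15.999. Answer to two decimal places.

8.82 wt%

Formula mass = 246.822 g/mol.
0.54 Mg → 0.5400 mol MgO per formula unit; M(MgO) = 40.304, so MgO mass = 21.764 g.
21.764/246.822 × 100 = 8.82 wt%.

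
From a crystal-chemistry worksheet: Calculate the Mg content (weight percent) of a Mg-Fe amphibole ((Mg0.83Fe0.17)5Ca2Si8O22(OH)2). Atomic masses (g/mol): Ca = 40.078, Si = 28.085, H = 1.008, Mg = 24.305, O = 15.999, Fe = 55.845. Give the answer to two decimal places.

M((Mg0.83Fe0.17)5Ca2Si8O22(OH)2) = 839.162 g/mol.
Mg contributes 4.15 × 24.305 = 100.866 g per mole.
100.866/839.162 = 0.1202 → 12.02%.

12.02 weight percent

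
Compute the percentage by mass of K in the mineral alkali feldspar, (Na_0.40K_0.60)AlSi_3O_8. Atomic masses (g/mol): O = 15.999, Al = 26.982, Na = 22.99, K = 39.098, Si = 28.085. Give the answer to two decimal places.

8.63 wt%

M((Na_0.40K_0.60)AlSi_3O_8) = 271.884 g/mol.
K contributes 0.60 × 39.098 = 23.459 g per mole.
23.459/271.884 = 0.0863 → 8.63%.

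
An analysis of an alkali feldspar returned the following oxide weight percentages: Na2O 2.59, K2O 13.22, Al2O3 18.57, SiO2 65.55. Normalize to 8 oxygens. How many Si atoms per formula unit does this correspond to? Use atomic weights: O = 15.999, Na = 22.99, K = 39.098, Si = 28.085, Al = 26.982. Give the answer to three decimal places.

Na2O (M=61.979): mol = 0.04179; Na = 0.08358, O = 0.04179.
K2O (M=94.195): mol = 0.14035; K = 0.28070, O = 0.14035.
Al2O3 (M=101.961): mol = 0.18213; Al = 0.36426, O = 0.54639.
SiO2 (M=60.083): mol = 1.09099; Si = 1.09099, O = 2.18198.
ΣO = 2.91051; factor = 8/ΣO = 2.74866.
Si apfu = 1.09099 × 2.74866 = 2.999.

2.999 Si apfu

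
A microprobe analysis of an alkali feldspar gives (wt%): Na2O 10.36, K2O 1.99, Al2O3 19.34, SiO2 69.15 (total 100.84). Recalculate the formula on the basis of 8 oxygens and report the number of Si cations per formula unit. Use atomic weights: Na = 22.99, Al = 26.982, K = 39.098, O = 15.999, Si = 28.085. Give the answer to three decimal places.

3.010 Si apfu

10.36 wt% Na2O ÷ 61.979 g/mol = 0.16715 mol, giving 0.33430 Na and 0.16715 O.
1.99 wt% K2O ÷ 94.195 g/mol = 0.02113 mol, giving 0.04226 K and 0.02113 O.
19.34 wt% Al2O3 ÷ 101.961 g/mol = 0.18968 mol, giving 0.37936 Al and 0.56904 O.
69.15 wt% SiO2 ÷ 60.083 g/mol = 1.15091 mol, giving 1.15091 Si and 2.30182 O.
Oxygen sums to 3.05914; scaling by 8/3.05914 = 2.61511 puts the formula on 8 O.
Si: 1.15091 × 2.61511 = 3.010 atoms per formula unit.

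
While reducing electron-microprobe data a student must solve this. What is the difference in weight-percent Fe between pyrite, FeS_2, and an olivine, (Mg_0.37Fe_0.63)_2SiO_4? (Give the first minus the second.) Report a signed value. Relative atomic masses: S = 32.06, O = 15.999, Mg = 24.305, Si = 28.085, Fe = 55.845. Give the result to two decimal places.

7.55 percentage points

Fe in FeS_2: molar mass 119.965 g/mol; 1×55.845 = 55.845 g → 46.55 wt%.
Fe in (Mg_0.37Fe_0.63)_2SiO_4: molar mass 180.431 g/mol; 1.26×55.845 = 70.365 g → 39.00 wt%.
Difference = 46.55 − 39.00 = 7.55 percentage points.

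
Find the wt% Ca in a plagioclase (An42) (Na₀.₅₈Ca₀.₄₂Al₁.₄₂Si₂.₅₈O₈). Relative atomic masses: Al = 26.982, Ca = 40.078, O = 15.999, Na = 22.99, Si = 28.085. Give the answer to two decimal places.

6.26 wt%

M(Na₀.₅₈Ca₀.₄₂Al₁.₄₂Si₂.₅₈O₈) = 268.933 g/mol.
Ca contributes 0.42 × 40.078 = 16.833 g per mole.
16.833/268.933 = 0.0626 → 6.26%.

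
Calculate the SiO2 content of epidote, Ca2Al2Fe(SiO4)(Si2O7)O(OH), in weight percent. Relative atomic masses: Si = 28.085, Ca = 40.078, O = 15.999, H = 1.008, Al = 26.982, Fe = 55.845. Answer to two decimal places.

M(Ca2Al2Fe(SiO4)(Si2O7)O(OH)) = 483.215 g/mol; M(SiO2) = 60.083 g/mol.
Moles SiO2 per formula unit = 3 Si ÷ 1 = 3.0000.
SiO2 fraction = (3.0000 × 60.083) / 483.215 = 180.249/483.215 = 0.3730.

37.30 wt%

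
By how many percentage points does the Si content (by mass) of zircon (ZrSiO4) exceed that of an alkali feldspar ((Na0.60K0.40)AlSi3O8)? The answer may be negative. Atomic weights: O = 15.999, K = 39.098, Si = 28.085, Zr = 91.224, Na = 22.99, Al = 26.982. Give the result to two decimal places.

First mineral: 28.085 g Si in 183.305 g formula = 15.32 wt% Si.
Second mineral: 84.255 g Si in 268.662 g formula = 31.36 wt% Si.
15.32% − 31.36% gives a difference of -16.04 percentage points.

-16.04 percentage points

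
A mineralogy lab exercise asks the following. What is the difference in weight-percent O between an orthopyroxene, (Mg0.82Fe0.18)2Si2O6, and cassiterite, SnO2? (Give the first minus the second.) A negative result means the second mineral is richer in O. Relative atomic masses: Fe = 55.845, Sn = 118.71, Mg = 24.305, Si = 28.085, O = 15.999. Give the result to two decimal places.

24.02 percentage points

O in (Mg0.82Fe0.18)2Si2O6: molar mass 212.128 g/mol; 6×15.999 = 95.994 g → 45.25 wt%.
O in SnO2: molar mass 150.708 g/mol; 2×15.999 = 31.998 g → 21.23 wt%.
Difference = 45.25 − 21.23 = 24.02 percentage points.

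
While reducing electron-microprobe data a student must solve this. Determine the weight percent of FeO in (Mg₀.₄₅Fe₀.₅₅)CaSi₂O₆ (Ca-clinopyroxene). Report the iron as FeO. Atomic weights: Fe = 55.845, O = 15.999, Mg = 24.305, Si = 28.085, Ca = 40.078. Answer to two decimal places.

M((Mg₀.₄₅Fe₀.₅₅)CaSi₂O₆) = 233.894 g/mol; M(FeO) = 71.844 g/mol.
Moles FeO per formula unit = 0.55 Fe ÷ 1 = 0.5500.
FeO fraction = (0.5500 × 71.844) / 233.894 = 39.514/233.894 = 0.1689.

16.89 wt%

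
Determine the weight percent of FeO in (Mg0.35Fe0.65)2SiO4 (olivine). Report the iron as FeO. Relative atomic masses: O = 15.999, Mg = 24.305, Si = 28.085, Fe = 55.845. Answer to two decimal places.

51.40 wt%

Molar mass of (Mg0.35Fe0.65)2SiO4 = 0.70*24.305 + 1.30*55.845 + 1*28.085 + 4*15.999 = 181.693 g/mol.
Each formula unit contains 1.30 Fe, equivalent to 1.30/1 = 1.3000 mol FeO.
M(FeO) = 1×55.845 + 1×15.999 = 71.844 g/mol.
Mass of FeO per formula unit = 1.3000 × 71.844 = 93.397 g.
FeO wt% = 93.397 / 181.693 × 100 = 51.40%.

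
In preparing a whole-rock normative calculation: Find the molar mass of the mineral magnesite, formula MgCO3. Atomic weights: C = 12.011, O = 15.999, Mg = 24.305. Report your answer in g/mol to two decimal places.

M = 1(24.305) + 1(12.011) + 3(15.999)

84.31 g/mol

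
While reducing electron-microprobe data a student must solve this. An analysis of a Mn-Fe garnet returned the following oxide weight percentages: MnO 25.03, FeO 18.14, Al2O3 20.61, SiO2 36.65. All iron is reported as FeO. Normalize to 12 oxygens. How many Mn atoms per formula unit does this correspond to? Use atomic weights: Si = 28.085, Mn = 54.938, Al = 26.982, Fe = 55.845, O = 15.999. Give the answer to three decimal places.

MnO: 25.03/70.937 = 0.35285 mol → 0.35285 mol Mn, 0.35285 mol O.
FeO: 18.14/71.844 = 0.25249 mol → 0.25249 mol Fe, 0.25249 mol O.
Al2O3: 20.61/101.961 = 0.20214 mol → 0.40428 mol Al, 0.60642 mol O.
SiO2: 36.65/60.083 = 0.60999 mol → 0.60999 mol Si, 1.21998 mol O.
Total oxygen = 2.43174 mol. Normalization factor = 12/2.43174 = 4.93474.
Mn per 12 O = 0.35285 × 4.93474 = 1.741.

1.741 Mn apfu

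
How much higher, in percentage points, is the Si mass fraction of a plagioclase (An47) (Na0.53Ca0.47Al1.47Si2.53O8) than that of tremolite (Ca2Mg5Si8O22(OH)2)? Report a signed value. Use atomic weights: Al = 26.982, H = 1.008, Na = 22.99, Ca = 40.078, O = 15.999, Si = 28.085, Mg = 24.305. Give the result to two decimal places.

-1.32 percentage points

Si in Na0.53Ca0.47Al1.47Si2.53O8: molar mass 269.732 g/mol; 2.53×28.085 = 71.055 g → 26.34 wt%.
Si in Ca2Mg5Si8O22(OH)2: molar mass 812.353 g/mol; 8×28.085 = 224.680 g → 27.66 wt%.
Difference = 26.34 − 27.66 = -1.32 percentage points.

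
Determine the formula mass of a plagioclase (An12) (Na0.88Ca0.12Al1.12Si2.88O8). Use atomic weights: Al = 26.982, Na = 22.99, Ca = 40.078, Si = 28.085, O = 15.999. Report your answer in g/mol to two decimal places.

Na: 0.88 × 22.99 = 20.2312
Ca: 0.12 × 40.078 = 4.8094
Al: 1.12 × 26.982 = 30.2198
Si: 2.88 × 28.085 = 80.8848
O: 8 × 15.999 = 127.9920
Summing the contributions gives the formula mass.

264.14 g/mol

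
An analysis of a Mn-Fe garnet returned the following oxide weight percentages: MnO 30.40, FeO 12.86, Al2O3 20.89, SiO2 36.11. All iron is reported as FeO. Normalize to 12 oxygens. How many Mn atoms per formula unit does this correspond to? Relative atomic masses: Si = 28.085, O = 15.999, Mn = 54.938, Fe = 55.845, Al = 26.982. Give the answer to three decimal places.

30.40 wt% MnO ÷ 70.937 g/mol = 0.42855 mol, giving 0.42855 Mn and 0.42855 O.
12.86 wt% FeO ÷ 71.844 g/mol = 0.17900 mol, giving 0.17900 Fe and 0.17900 O.
20.89 wt% Al2O3 ÷ 101.961 g/mol = 0.20488 mol, giving 0.40976 Al and 0.61464 O.
36.11 wt% SiO2 ÷ 60.083 g/mol = 0.60100 mol, giving 0.60100 Si and 1.20200 O.
Oxygen sums to 2.42419; scaling by 12/2.42419 = 4.95011 puts the formula on 12 O.
Mn: 0.42855 × 4.95011 = 2.121 atoms per formula unit.

2.121 Mn apfu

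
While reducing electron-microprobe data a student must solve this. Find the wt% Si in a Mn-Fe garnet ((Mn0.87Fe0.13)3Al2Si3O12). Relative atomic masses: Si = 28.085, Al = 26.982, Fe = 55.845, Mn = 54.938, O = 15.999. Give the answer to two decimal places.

17.01 weight percent

Formula mass = 2.61*54.938 + 0.39*55.845 + 2*26.982 + 3*28.085 + 12*15.999 = 495.375 g/mol, of which 84.255 g is Si.
So Si makes up 84.255/495.375 = 0.1701 of the mass, i.e. 17.01%.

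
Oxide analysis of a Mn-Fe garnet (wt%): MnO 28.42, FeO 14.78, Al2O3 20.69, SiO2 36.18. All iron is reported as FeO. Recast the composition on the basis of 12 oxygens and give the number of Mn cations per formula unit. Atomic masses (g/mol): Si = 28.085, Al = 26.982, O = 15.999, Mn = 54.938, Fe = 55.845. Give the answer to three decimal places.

1.987 Mn apfu

MnO: 28.42/70.937 = 0.40064 mol → 0.40064 mol Mn, 0.40064 mol O.
FeO: 14.78/71.844 = 0.20572 mol → 0.20572 mol Fe, 0.20572 mol O.
Al2O3: 20.69/101.961 = 0.20292 mol → 0.40584 mol Al, 0.60876 mol O.
SiO2: 36.18/60.083 = 0.60217 mol → 0.60217 mol Si, 1.20434 mol O.
Total oxygen = 2.41946 mol. Normalization factor = 12/2.41946 = 4.95978.
Mn per 12 O = 0.40064 × 4.95978 = 1.987.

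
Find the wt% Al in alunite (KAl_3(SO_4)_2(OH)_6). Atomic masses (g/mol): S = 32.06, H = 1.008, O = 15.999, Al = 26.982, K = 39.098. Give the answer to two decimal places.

19.54 wt%

M(KAl_3(SO_4)_2(OH)_6) = 414.198 g/mol.
Al contributes 3 × 26.982 = 80.946 g per mole.
80.946/414.198 = 0.1954 → 19.54%.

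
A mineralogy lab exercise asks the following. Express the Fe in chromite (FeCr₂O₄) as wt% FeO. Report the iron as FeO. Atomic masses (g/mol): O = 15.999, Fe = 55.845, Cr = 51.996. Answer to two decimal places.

Molar mass of FeCr₂O₄ = 1·55.845 + 2·51.996 + 4·15.999 = 223.833 g/mol.
Each formula unit contains 1 Fe, equivalent to 1/1 = 1.0000 mol FeO.
M(FeO) = 1×55.845 + 1×15.999 = 71.844 g/mol.
Mass of FeO per formula unit = 1.0000 × 71.844 = 71.844 g.
FeO wt% = 71.844 / 223.833 × 100 = 32.10%.

32.10 wt%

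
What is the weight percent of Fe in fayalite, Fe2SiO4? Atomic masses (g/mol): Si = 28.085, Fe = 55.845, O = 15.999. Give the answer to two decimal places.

54.81 mass %

Molar mass of Fe2SiO4: 2×55.845 + 1×28.085 + 4×15.999 = 203.771 g/mol.
Mass of Fe per formula unit: 2 × 55.845 = 111.690 g.
Weight fraction Fe = 111.690 / 203.771 = 0.5481.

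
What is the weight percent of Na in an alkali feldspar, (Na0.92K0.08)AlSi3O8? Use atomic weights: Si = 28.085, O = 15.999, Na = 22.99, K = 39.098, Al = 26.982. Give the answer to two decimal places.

8.03 wt%

M((Na0.92K0.08)AlSi3O8) = 263.508 g/mol.
Na contributes 0.92 × 22.99 = 21.151 g per mole.
21.151/263.508 = 0.0803 → 8.03%.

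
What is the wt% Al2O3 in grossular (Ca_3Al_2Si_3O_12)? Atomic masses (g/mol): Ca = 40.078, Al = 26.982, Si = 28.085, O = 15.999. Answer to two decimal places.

22.64 wt%

Molar mass of Ca_3Al_2Si_3O_12 = 3×40.078 + 2×26.982 + 3×28.085 + 12×15.999 = 450.441 g/mol.
Each formula unit contains 2 Al, equivalent to 2/2 = 1.0000 mol Al2O3.
M(Al2O3) = 2×26.982 + 3×15.999 = 101.961 g/mol.
Mass of Al2O3 per formula unit = 1.0000 × 101.961 = 101.961 g.
Al2O3 wt% = 101.961 / 450.441 × 100 = 22.64%.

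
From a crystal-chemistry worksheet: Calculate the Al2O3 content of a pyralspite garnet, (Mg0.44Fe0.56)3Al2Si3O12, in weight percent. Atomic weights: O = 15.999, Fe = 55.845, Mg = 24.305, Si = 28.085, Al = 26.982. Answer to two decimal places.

22.35 wt%

Formula mass = 456.109 g/mol.
2 Al → 1.0000 mol Al2O3 per formula unit; M(Al2O3) = 101.961, so Al2O3 mass = 101.961 g.
101.961/456.109 × 100 = 22.35 wt%.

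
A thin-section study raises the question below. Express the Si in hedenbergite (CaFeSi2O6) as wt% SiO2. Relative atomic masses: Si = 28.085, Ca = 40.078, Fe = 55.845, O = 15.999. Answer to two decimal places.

Formula mass = 248.087 g/mol.
2 Si → 2.0000 mol SiO2 per formula unit; M(SiO2) = 60.083, so SiO2 mass = 120.166 g.
120.166/248.087 × 100 = 48.44 wt%.

48.44 wt%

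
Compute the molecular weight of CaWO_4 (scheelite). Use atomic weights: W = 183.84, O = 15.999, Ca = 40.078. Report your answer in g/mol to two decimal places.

Ca: 1 × 40.078 = 40.0780
W: 1 × 183.84 = 183.8400
O: 4 × 15.999 = 63.9960
Summing the contributions gives the formula mass.

287.91 g/mol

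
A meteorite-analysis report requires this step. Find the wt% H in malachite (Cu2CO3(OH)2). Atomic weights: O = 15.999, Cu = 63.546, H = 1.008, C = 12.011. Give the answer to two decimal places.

M(Cu2CO3(OH)2) = 221.114 g/mol.
H contributes 2 × 1.008 = 2.016 g per mole.
2.016/221.114 = 0.0091 → 0.91%.

0.91 weight percent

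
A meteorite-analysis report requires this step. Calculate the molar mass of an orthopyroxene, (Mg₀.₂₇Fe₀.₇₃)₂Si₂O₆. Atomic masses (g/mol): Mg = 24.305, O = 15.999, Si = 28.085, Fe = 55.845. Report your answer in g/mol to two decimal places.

The formula mass is the sum 0.54*24.305 + 1.46*55.845 + 2*28.085 + 6*15.999.

246.82 g/mol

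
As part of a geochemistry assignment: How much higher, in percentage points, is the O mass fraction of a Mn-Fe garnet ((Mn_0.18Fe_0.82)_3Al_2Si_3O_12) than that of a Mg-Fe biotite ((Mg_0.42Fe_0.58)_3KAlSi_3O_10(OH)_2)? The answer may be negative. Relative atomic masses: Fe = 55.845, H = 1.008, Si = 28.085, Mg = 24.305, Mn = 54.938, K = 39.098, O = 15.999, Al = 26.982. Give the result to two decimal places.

O in (Mn_0.18Fe_0.82)_3Al_2Si_3O_12: molar mass 497.252 g/mol; 12×15.999 = 191.988 g → 38.61 wt%.
O in (Mg_0.42Fe_0.58)_3KAlSi_3O_10(OH)_2: molar mass 472.134 g/mol; 12×15.999 = 191.988 g → 40.66 wt%.
Difference = 38.61 − 40.66 = -2.05 percentage points.

-2.05 percentage points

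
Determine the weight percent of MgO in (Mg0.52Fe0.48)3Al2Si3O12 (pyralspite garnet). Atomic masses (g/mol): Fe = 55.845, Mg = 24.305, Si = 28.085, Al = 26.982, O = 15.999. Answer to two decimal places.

14.02 wt%

M((Mg0.52Fe0.48)3Al2Si3O12) = 448.540 g/mol; M(MgO) = 40.304 g/mol.
Moles MgO per formula unit = 1.56 Mg ÷ 1 = 1.5600.
MgO fraction = (1.5600 × 40.304) / 448.540 = 62.874/448.540 = 0.1402.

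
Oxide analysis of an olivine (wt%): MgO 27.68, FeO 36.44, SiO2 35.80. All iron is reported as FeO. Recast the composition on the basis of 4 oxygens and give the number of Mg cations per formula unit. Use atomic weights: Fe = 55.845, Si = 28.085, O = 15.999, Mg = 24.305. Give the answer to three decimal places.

MgO: 27.68/40.304 = 0.68678 mol → 0.68678 mol Mg, 0.68678 mol O.
FeO: 36.44/71.844 = 0.50721 mol → 0.50721 mol Fe, 0.50721 mol O.
SiO2: 35.80/60.083 = 0.59584 mol → 0.59584 mol Si, 1.19168 mol O.
Total oxygen = 2.38567 mol. Normalization factor = 4/2.38567 = 1.67668.
Mg per 4 O = 0.68678 × 1.67668 = 1.152.

1.152 Mg apfu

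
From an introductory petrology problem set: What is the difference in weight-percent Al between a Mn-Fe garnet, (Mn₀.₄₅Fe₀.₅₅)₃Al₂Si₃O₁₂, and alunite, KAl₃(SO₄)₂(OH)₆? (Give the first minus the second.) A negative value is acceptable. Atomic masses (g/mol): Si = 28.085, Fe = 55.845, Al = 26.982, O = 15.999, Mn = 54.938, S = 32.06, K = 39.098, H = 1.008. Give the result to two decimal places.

M((Mn₀.₄₅Fe₀.₅₅)₃Al₂Si₃O₁₂) = 496.518 g/mol, so wt% Al = 53.964/496.518 × 100 = 10.87%.
M(KAl₃(SO₄)₂(OH)₆) = 414.198 g/mol, so wt% Al = 80.946/414.198 × 100 = 19.54%.
10.87 − 19.54 = -8.67 pp.

-8.67 percentage points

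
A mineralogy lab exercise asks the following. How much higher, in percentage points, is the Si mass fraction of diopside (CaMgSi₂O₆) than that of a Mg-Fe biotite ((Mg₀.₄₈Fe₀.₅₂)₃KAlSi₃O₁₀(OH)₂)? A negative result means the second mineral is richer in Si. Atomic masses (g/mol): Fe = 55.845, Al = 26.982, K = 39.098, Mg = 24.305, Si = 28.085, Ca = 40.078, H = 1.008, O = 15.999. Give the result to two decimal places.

Si in CaMgSi₂O₆: molar mass 216.547 g/mol; 2×28.085 = 56.170 g → 25.94 wt%.
Si in (Mg₀.₄₈Fe₀.₅₂)₃KAlSi₃O₁₀(OH)₂: molar mass 466.456 g/mol; 3×28.085 = 84.255 g → 18.06 wt%.
Difference = 25.94 − 18.06 = 7.88 percentage points.

7.88 percentage points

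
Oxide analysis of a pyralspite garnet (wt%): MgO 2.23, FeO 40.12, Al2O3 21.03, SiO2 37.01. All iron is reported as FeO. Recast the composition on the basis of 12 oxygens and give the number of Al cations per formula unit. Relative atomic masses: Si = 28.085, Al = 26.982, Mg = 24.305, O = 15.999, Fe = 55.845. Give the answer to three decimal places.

2.009 Al apfu

MgO: 2.23/40.304 = 0.05533 mol → 0.05533 mol Mg, 0.05533 mol O.
FeO: 40.12/71.844 = 0.55843 mol → 0.55843 mol Fe, 0.55843 mol O.
Al2O3: 21.03/101.961 = 0.20626 mol → 0.41252 mol Al, 0.61878 mol O.
SiO2: 37.01/60.083 = 0.61598 mol → 0.61598 mol Si, 1.23196 mol O.
Total oxygen = 2.46450 mol. Normalization factor = 12/2.46450 = 4.86914.
Al per 12 O = 0.41252 × 4.86914 = 2.009.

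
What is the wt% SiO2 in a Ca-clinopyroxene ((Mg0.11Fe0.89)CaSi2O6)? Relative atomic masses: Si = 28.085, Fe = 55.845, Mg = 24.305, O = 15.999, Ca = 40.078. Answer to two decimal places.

M((Mg0.11Fe0.89)CaSi2O6) = 244.618 g/mol; M(SiO2) = 60.083 g/mol.
Moles SiO2 per formula unit = 2 Si ÷ 1 = 2.0000.
SiO2 fraction = (2.0000 × 60.083) / 244.618 = 120.166/244.618 = 0.4912.

49.12 wt%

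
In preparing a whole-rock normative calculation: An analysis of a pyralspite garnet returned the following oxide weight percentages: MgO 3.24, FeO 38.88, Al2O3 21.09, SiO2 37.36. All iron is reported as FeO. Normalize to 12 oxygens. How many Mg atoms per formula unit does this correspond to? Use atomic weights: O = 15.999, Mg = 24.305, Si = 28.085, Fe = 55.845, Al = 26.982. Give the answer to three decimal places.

3.24 wt% MgO ÷ 40.304 g/mol = 0.08039 mol, giving 0.08039 Mg and 0.08039 O.
38.88 wt% FeO ÷ 71.844 g/mol = 0.54117 mol, giving 0.54117 Fe and 0.54117 O.
21.09 wt% Al2O3 ÷ 101.961 g/mol = 0.20684 mol, giving 0.41368 Al and 0.62052 O.
37.36 wt% SiO2 ÷ 60.083 g/mol = 0.62181 mol, giving 0.62181 Si and 1.24362 O.
Oxygen sums to 2.48570; scaling by 12/2.48570 = 4.82761 puts the formula on 12 O.
Mg: 0.08039 × 4.82761 = 0.388 atoms per formula unit.

0.388 Mg apfu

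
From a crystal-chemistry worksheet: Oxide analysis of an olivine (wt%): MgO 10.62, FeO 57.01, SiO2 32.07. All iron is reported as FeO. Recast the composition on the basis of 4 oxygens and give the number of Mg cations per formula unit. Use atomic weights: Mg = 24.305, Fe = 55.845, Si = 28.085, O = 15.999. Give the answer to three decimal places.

10.62 wt% MgO ÷ 40.304 g/mol = 0.26350 mol, giving 0.26350 Mg and 0.26350 O.
57.01 wt% FeO ÷ 71.844 g/mol = 0.79352 mol, giving 0.79352 Fe and 0.79352 O.
32.07 wt% SiO2 ÷ 60.083 g/mol = 0.53376 mol, giving 0.53376 Si and 1.06752 O.
Oxygen sums to 2.12454; scaling by 4/2.12454 = 1.88276 puts the formula on 4 O.
Mg: 0.26350 × 1.88276 = 0.496 atoms per formula unit.

0.496 Mg apfu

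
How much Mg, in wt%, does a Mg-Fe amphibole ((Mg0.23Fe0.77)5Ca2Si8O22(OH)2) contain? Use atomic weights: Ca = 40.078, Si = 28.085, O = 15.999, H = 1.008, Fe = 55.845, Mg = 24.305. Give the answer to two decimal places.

Molar mass of (Mg0.23Fe0.77)5Ca2Si8O22(OH)2: 1.15*24.305 + 3.85*55.845 + 2*40.078 + 8*28.085 + 24*15.999 + 2*1.008 = 933.782 g/mol.
Mass of Mg per formula unit: 1.15 × 24.305 = 27.951 g.
Weight fraction Mg = 27.951 / 933.782 = 0.0299.

2.99 wt%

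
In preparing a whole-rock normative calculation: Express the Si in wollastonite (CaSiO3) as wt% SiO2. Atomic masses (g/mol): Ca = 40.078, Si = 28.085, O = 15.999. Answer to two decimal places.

51.72 wt%

Molar mass of CaSiO3 = 1×40.078 + 1×28.085 + 3×15.999 = 116.160 g/mol.
Each formula unit contains 1 Si, equivalent to 1/1 = 1.0000 mol SiO2.
M(SiO2) = 1×28.085 + 2×15.999 = 60.083 g/mol.
Mass of SiO2 per formula unit = 1.0000 × 60.083 = 60.083 g.
SiO2 wt% = 60.083 / 116.160 × 100 = 51.72%.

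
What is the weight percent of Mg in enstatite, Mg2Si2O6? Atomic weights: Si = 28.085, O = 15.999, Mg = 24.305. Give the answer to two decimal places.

M(Mg2Si2O6) = 200.774 g/mol.
Mg contributes 2 × 24.305 = 48.610 g per mole.
48.610/200.774 = 0.2421 → 24.21%.

24.21 weight percent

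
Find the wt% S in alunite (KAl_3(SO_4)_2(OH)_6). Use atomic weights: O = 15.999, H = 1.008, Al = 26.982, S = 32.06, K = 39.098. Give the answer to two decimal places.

Molar mass of KAl_3(SO_4)_2(OH)_6: 1×39.098 + 3×26.982 + 2×32.06 + 14×15.999 + 6×1.008 = 414.198 g/mol.
Mass of S per formula unit: 2 × 32.06 = 64.120 g.
Weight fraction S = 64.120 / 414.198 = 0.1548.

15.48 wt%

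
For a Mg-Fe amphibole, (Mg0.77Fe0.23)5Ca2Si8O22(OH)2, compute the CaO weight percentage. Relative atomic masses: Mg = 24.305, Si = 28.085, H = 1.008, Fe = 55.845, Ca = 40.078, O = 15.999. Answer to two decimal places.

13.22 wt%

Molar mass of (Mg0.77Fe0.23)5Ca2Si8O22(OH)2 = 3.85·24.305 + 1.15·55.845 + 2·40.078 + 8·28.085 + 24·15.999 + 2·1.008 = 848.624 g/mol.
Each formula unit contains 2 Ca, equivalent to 2/1 = 2.0000 mol CaO.
M(CaO) = 1×40.078 + 1×15.999 = 56.077 g/mol.
Mass of CaO per formula unit = 2.0000 × 56.077 = 112.154 g.
CaO wt% = 112.154 / 848.624 × 100 = 13.22%.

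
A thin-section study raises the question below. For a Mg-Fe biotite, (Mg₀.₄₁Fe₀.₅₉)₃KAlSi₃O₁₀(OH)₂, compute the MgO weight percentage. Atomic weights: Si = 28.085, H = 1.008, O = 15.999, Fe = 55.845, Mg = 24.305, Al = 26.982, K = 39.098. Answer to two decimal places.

10.48 wt%

Molar mass of (Mg₀.₄₁Fe₀.₅₉)₃KAlSi₃O₁₀(OH)₂ = 1.23×24.305 + 1.77×55.845 + 1×39.098 + 1×26.982 + 3×28.085 + 12×15.999 + 2×1.008 = 473.080 g/mol.
Each formula unit contains 1.23 Mg, equivalent to 1.23/1 = 1.2300 mol MgO.
M(MgO) = 1×24.305 + 1×15.999 = 40.304 g/mol.
Mass of MgO per formula unit = 1.2300 × 40.304 = 49.574 g.
MgO wt% = 49.574 / 473.080 × 100 = 10.48%.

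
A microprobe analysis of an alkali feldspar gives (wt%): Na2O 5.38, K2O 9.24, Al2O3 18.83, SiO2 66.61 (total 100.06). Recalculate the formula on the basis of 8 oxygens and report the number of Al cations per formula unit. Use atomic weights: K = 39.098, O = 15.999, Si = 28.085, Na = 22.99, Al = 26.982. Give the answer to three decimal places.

Na2O: 5.38/61.979 = 0.08680 mol → 0.17360 mol Na, 0.08680 mol O.
K2O: 9.24/94.195 = 0.09809 mol → 0.19618 mol K, 0.09809 mol O.
Al2O3: 18.83/101.961 = 0.18468 mol → 0.36936 mol Al, 0.55404 mol O.
SiO2: 66.61/60.083 = 1.10863 mol → 1.10863 mol Si, 2.21726 mol O.
Total oxygen = 2.95619 mol. Normalization factor = 8/2.95619 = 2.70619.
Al per 8 O = 0.36936 × 2.70619 = 1.000.

1.000 Al apfu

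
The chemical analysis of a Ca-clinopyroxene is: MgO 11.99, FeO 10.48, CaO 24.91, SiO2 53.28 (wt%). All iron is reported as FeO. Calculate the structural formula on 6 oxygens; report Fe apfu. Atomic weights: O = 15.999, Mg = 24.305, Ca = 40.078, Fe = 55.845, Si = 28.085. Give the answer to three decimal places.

MgO (M=40.304): mol = 0.29749; Mg = 0.29749, O = 0.29749.
FeO (M=71.844): mol = 0.14587; Fe = 0.14587, O = 0.14587.
CaO (M=56.077): mol = 0.44421; Ca = 0.44421, O = 0.44421.
SiO2 (M=60.083): mol = 0.88677; Si = 0.88677, O = 1.77354.
ΣO = 2.66111; factor = 6/ΣO = 2.25470.
Fe apfu = 0.14587 × 2.25470 = 0.329.

0.329 Fe apfu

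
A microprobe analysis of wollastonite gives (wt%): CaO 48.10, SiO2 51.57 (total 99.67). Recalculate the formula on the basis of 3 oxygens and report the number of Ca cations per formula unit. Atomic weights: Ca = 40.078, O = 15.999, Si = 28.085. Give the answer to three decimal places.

CaO: 48.10/56.077 = 0.85775 mol → 0.85775 mol Ca, 0.85775 mol O.
SiO2: 51.57/60.083 = 0.85831 mol → 0.85831 mol Si, 1.71662 mol O.
Total oxygen = 2.57437 mol. Normalization factor = 3/2.57437 = 1.16533.
Ca per 3 O = 0.85775 × 1.16533 = 1.000.

1.000 Ca apfu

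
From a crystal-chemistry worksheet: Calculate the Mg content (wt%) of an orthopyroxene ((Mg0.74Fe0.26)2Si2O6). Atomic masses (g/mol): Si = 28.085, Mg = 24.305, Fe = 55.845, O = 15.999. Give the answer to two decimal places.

Formula mass = 1.48×24.305 + 0.52×55.845 + 2×28.085 + 6×15.999 = 217.175 g/mol, of which 35.971 g is Mg.
So Mg makes up 35.971/217.175 = 0.1656 of the mass, i.e. 16.56%.

16.56 wt%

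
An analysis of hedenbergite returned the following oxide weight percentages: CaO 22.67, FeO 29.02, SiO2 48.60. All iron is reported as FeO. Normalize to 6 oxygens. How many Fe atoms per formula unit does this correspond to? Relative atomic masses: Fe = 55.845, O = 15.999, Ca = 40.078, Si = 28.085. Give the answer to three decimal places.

0.999 Fe apfu

22.67 wt% CaO ÷ 56.077 g/mol = 0.40427 mol, giving 0.40427 Ca and 0.40427 O.
29.02 wt% FeO ÷ 71.844 g/mol = 0.40393 mol, giving 0.40393 Fe and 0.40393 O.
48.60 wt% SiO2 ÷ 60.083 g/mol = 0.80888 mol, giving 0.80888 Si and 1.61776 O.
Oxygen sums to 2.42596; scaling by 6/2.42596 = 2.47325 puts the formula on 6 O.
Fe: 0.40393 × 2.47325 = 0.999 atoms per formula unit.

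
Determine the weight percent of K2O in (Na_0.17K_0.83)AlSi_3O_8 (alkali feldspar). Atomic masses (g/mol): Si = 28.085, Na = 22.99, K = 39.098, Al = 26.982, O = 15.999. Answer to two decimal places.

14.18 wt%

Molar mass of (Na_0.17K_0.83)AlSi_3O_8 = 0.17*22.99 + 0.83*39.098 + 1*26.982 + 3*28.085 + 8*15.999 = 275.589 g/mol.
Each formula unit contains 0.83 K, equivalent to 0.83/2 = 0.4150 mol K2O.
M(K2O) = 2×39.098 + 1×15.999 = 94.195 g/mol.
Mass of K2O per formula unit = 0.4150 × 94.195 = 39.091 g.
K2O wt% = 39.091 / 275.589 × 100 = 14.18%.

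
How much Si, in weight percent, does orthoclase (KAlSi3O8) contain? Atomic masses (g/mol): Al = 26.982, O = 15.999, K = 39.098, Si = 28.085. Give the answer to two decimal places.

30.27 weight percent

Formula mass = 1·39.098 + 1·26.982 + 3·28.085 + 8·15.999 = 278.327 g/mol, of which 84.255 g is Si.
So Si makes up 84.255/278.327 = 0.3027 of the mass, i.e. 30.27%.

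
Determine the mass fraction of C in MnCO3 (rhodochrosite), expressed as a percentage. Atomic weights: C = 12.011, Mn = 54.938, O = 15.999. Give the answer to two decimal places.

10.45 weight percent

Formula mass = 1×54.938 + 1×12.011 + 3×15.999 = 114.946 g/mol, of which 12.011 g is C.
So C makes up 12.011/114.946 = 0.1045 of the mass, i.e. 10.45%.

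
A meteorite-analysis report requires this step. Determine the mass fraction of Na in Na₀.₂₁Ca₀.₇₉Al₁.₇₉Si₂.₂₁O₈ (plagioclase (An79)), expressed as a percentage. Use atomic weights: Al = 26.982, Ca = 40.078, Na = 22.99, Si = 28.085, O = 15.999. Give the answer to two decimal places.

M(Na₀.₂₁Ca₀.₇₉Al₁.₇₉Si₂.₂₁O₈) = 274.847 g/mol.
Na contributes 0.21 × 22.99 = 4.828 g per mole.
4.828/274.847 = 0.0176 → 1.76%.

1.76 weight percent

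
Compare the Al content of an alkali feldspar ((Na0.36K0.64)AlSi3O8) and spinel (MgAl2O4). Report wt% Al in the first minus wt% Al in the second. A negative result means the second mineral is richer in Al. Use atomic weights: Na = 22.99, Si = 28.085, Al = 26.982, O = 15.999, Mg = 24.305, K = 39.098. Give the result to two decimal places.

-28.03 percentage points

First mineral: 26.982 g Al in 272.528 g formula = 9.90 wt% Al.
Second mineral: 53.964 g Al in 142.265 g formula = 37.93 wt% Al.
9.90% − 37.93% gives a difference of -28.03 percentage points.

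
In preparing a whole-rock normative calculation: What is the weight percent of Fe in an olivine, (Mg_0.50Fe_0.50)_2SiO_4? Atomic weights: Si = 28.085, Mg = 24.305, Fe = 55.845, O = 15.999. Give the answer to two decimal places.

32.42 weight percent

Molar mass of (Mg_0.50Fe_0.50)_2SiO_4: 1×24.305 + 1×55.845 + 1×28.085 + 4×15.999 = 172.231 g/mol.
Mass of Fe per formula unit: 1 × 55.845 = 55.845 g.
Weight fraction Fe = 55.845 / 172.231 = 0.3242.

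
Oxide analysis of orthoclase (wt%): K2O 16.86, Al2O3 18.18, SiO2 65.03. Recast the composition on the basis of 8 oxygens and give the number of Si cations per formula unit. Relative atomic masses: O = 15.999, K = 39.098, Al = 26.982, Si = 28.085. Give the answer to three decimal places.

3.008 Si apfu

K2O (M=94.195): mol = 0.17899; K = 0.35798, O = 0.17899.
Al2O3 (M=101.961): mol = 0.17830; Al = 0.35660, O = 0.53490.
SiO2 (M=60.083): mol = 1.08234; Si = 1.08234, O = 2.16468.
ΣO = 2.87857; factor = 8/ΣO = 2.77916.
Si apfu = 1.08234 × 2.77916 = 3.008.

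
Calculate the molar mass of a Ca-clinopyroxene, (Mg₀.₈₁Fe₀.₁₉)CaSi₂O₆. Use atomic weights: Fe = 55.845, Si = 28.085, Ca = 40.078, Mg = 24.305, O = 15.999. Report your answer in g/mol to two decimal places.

222.54 g/mol

The formula mass is the sum 0.81·24.305 + 0.19·55.845 + 1·40.078 + 2·28.085 + 6·15.999.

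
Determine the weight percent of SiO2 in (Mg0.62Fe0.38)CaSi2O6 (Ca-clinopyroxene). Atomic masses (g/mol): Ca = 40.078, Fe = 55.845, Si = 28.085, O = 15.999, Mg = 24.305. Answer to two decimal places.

Formula mass = 228.532 g/mol.
2 Si → 2.0000 mol SiO2 per formula unit; M(SiO2) = 60.083, so SiO2 mass = 120.166 g.
120.166/228.532 × 100 = 52.58 wt%.

52.58 wt%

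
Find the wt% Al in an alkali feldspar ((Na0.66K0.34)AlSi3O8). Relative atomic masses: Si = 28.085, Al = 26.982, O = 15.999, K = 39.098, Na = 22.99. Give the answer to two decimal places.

10.08 wt%

Molar mass of (Na0.66K0.34)AlSi3O8: 0.66*22.99 + 0.34*39.098 + 1*26.982 + 3*28.085 + 8*15.999 = 267.696 g/mol.
Mass of Al per formula unit: 1 × 26.982 = 26.982 g.
Weight fraction Al = 26.982 / 267.696 = 0.1008.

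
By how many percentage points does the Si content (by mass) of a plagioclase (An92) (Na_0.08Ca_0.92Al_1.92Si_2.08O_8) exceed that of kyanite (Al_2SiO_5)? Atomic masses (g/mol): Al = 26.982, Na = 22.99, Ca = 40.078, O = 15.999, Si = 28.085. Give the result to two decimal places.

Si in Na_0.08Ca_0.92Al_1.92Si_2.08O_8: molar mass 276.925 g/mol; 2.08×28.085 = 58.417 g → 21.09 wt%.
Si in Al_2SiO_5: molar mass 162.044 g/mol; 1×28.085 = 28.085 g → 17.33 wt%.
Difference = 21.09 − 17.33 = 3.76 percentage points.

3.76 percentage points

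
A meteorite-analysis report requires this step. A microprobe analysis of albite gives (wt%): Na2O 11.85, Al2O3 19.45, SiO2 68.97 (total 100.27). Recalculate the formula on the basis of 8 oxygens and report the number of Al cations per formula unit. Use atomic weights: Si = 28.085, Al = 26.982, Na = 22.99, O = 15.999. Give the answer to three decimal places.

Na2O (M=61.979): mol = 0.19119; Na = 0.38238, O = 0.19119.
Al2O3 (M=101.961): mol = 0.19076; Al = 0.38152, O = 0.57228.
SiO2 (M=60.083): mol = 1.14791; Si = 1.14791, O = 2.29582.
ΣO = 3.05929; factor = 8/ΣO = 2.61499.
Al apfu = 0.38152 × 2.61499 = 0.998.

0.998 Al apfu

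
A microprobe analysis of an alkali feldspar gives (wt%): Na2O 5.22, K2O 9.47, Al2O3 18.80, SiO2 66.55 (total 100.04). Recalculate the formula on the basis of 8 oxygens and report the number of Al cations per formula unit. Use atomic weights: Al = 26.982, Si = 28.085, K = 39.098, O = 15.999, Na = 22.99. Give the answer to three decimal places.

0.999 Al apfu

Na2O: 5.22/61.979 = 0.08422 mol → 0.16844 mol Na, 0.08422 mol O.
K2O: 9.47/94.195 = 0.10054 mol → 0.20108 mol K, 0.10054 mol O.
Al2O3: 18.80/101.961 = 0.18438 mol → 0.36876 mol Al, 0.55314 mol O.
SiO2: 66.55/60.083 = 1.10763 mol → 1.10763 mol Si, 2.21526 mol O.
Total oxygen = 2.95316 mol. Normalization factor = 8/2.95316 = 2.70896.
Al per 8 O = 0.36876 × 2.70896 = 0.999.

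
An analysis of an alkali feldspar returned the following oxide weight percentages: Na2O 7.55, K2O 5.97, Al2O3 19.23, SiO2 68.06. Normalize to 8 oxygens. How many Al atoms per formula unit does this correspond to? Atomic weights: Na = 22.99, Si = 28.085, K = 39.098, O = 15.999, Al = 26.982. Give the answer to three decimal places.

1.000 Al apfu

7.55 wt% Na2O ÷ 61.979 g/mol = 0.12182 mol, giving 0.24364 Na and 0.12182 O.
5.97 wt% K2O ÷ 94.195 g/mol = 0.06338 mol, giving 0.12676 K and 0.06338 O.
19.23 wt% Al2O3 ÷ 101.961 g/mol = 0.18860 mol, giving 0.37720 Al and 0.56580 O.
68.06 wt% SiO2 ÷ 60.083 g/mol = 1.13277 mol, giving 1.13277 Si and 2.26554 O.
Oxygen sums to 3.01654; scaling by 8/3.01654 = 2.65205 puts the formula on 8 O.
Al: 0.37720 × 2.65205 = 1.000 atoms per formula unit.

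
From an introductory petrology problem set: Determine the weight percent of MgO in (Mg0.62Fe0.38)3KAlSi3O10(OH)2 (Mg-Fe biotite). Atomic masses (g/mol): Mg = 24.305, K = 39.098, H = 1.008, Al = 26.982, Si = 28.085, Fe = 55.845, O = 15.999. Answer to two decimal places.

Formula mass = 453.210 g/mol.
1.86 Mg → 1.8600 mol MgO per formula unit; M(MgO) = 40.304, so MgO mass = 74.965 g.
74.965/453.210 × 100 = 16.54 wt%.

16.54 wt%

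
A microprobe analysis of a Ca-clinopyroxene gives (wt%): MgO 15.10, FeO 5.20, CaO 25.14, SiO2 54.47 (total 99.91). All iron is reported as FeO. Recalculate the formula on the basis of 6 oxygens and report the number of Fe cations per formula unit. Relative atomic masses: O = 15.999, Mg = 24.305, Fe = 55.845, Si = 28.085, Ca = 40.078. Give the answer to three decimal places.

15.10 wt% MgO ÷ 40.304 g/mol = 0.37465 mol, giving 0.37465 Mg and 0.37465 O.
5.20 wt% FeO ÷ 71.844 g/mol = 0.07238 mol, giving 0.07238 Fe and 0.07238 O.
25.14 wt% CaO ÷ 56.077 g/mol = 0.44831 mol, giving 0.44831 Ca and 0.44831 O.
54.47 wt% SiO2 ÷ 60.083 g/mol = 0.90658 mol, giving 0.90658 Si and 1.81316 O.
Oxygen sums to 2.70850; scaling by 6/2.70850 = 2.21525 puts the formula on 6 O.
Fe: 0.07238 × 2.21525 = 0.160 atoms per formula unit.

0.160 Fe apfu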